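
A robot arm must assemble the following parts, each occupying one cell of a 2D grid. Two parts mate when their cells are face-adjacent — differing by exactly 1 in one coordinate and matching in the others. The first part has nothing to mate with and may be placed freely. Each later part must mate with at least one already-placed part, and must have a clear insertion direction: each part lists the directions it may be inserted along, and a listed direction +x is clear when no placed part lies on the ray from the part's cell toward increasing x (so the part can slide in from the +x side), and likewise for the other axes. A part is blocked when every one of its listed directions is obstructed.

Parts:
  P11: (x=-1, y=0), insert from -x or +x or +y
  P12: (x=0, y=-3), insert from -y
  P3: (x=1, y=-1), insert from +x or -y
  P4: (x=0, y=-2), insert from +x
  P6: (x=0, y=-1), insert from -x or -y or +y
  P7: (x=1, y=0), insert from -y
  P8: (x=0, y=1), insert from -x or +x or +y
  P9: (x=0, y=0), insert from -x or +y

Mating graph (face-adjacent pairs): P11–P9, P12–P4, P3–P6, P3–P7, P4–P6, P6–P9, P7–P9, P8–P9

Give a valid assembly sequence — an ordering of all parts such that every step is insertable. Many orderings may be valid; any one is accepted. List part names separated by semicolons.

1. P8@(0, 1) [-x clear] — {P8}
2. P9@(0, 0) [-x clear] — {P8, P9}
3. P7@(1, 0) [-y clear] — {P7, P8, P9}
4. P11@(-1, 0) [-x clear] — {P11, P7, P8, P9}
5. P6@(0, -1) [-x clear] — {P11, P6, P7, P8, P9}
6. P4@(0, -2) [+x clear] — {P11, P4, P6, P7, P8, P9}
7. P12@(0, -3) [-y clear] — {P11, P12, P4, P6, P7, P8, P9}
8. P3@(1, -1) [+x clear] — {P11, P12, P3, P4, P6, P7, P8, P9}

P8; P9; P7; P11; P6; P4; P12; P3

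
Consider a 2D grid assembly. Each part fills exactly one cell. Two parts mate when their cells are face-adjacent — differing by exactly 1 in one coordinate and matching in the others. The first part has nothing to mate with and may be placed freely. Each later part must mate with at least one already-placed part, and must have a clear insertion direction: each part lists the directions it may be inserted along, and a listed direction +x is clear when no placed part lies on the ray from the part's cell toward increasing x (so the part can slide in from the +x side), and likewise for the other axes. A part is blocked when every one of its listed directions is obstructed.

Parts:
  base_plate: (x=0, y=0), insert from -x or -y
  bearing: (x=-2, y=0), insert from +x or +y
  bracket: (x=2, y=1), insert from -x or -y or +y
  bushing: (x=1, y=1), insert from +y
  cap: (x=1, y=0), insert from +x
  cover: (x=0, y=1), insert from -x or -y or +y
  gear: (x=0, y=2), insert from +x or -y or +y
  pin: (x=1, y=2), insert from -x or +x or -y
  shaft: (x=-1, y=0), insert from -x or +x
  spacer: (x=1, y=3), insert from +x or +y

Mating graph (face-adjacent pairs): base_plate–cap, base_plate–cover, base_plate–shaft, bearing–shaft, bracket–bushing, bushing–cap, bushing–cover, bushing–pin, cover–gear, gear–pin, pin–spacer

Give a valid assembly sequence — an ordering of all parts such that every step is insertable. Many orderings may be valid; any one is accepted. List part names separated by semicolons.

cap; bushing; cover; base_plate; shaft; bearing; pin; spacer; bracket; gear

1. cap@(1, 0) [+x clear] — {cap}
2. bushing@(1, 1) [+y clear] — {bushing, cap}
3. cover@(0, 1) [-x clear] — {bushing, cap, cover}
4. base_plate@(0, 0) [-x clear] — {base_plate, bushing, cap, cover}
5. shaft@(-1, 0) [-x clear] — {base_plate, bushing, cap, cover, shaft}
6. bearing@(-2, 0) [+y clear] — {base_plate, bearing, bushing, cap, cover, shaft}
7. pin@(1, 2) [-x clear] — {base_plate, bearing, bushing, cap, cover, pin, shaft}
8. spacer@(1, 3) [+x clear] — {base_plate, bearing, bushing, cap, cover, pin, shaft, spacer}
9. bracket@(2, 1) [-y clear] — {base_plate, bearing, bracket, bushing, cap, cover, pin, shaft, spacer}
10. gear@(0, 2) [+y clear] — {base_plate, bearing, bracket, bushing, cap, cover, gear, pin, shaft, spacer}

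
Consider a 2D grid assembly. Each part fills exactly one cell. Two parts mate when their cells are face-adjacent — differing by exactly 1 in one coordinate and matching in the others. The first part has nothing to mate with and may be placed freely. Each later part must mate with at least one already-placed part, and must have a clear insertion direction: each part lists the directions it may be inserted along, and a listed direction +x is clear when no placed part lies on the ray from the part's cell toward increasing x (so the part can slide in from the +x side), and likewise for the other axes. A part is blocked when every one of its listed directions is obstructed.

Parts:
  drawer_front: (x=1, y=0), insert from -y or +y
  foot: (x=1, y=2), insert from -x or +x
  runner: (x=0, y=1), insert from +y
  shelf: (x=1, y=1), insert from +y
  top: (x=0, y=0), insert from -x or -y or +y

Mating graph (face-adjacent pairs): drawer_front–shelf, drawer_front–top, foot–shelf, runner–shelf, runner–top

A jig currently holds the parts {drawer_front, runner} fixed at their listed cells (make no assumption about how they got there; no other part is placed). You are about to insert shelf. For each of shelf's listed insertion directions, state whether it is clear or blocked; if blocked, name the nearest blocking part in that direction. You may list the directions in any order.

+y: clear

+y: ray from shelf(1, 1) has no placed part ⇒ clear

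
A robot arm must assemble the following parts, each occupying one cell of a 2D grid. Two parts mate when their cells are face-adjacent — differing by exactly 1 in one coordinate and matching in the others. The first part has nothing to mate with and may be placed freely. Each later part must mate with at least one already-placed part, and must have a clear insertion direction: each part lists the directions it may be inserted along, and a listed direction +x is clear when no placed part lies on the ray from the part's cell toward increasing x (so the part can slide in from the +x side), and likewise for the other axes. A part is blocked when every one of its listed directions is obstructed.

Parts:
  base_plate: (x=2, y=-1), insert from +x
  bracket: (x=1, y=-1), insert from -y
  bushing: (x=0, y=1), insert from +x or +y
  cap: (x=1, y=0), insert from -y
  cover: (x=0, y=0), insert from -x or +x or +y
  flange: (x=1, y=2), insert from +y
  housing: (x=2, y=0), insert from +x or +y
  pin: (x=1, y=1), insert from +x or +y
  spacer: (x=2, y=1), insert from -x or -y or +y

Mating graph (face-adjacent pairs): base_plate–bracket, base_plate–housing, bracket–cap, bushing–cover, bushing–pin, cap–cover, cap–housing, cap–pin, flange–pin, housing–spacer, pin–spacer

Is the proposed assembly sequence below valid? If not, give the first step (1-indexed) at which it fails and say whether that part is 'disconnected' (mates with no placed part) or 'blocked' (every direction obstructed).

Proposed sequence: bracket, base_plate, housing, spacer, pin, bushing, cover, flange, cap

Invalid at step 9 (blocked)

1. bracket@(1, -1) [-y clear] — {bracket}
2. base_plate@(2, -1) [+x clear] — {base_plate, bracket}
3. housing@(2, 0) [+x clear] — {base_plate, bracket, housing}
4. spacer@(2, 1) [-x clear] — {base_plate, bracket, housing, spacer}
5. pin@(1, 1) [+y clear] — {base_plate, bracket, housing, pin, spacer}
6. bushing@(0, 1) [+y clear] — {base_plate, bracket, bushing, housing, pin, spacer}
7. cover@(0, 0) [-x clear] — {base_plate, bracket, bushing, cover, housing, pin, spacer}
8. flange@(1, 2) [+y clear] — {base_plate, bracket, bushing, cover, flange, housing, pin, spacer}
9. cap@(1, 0) — -y all obstructed ⇒ blocked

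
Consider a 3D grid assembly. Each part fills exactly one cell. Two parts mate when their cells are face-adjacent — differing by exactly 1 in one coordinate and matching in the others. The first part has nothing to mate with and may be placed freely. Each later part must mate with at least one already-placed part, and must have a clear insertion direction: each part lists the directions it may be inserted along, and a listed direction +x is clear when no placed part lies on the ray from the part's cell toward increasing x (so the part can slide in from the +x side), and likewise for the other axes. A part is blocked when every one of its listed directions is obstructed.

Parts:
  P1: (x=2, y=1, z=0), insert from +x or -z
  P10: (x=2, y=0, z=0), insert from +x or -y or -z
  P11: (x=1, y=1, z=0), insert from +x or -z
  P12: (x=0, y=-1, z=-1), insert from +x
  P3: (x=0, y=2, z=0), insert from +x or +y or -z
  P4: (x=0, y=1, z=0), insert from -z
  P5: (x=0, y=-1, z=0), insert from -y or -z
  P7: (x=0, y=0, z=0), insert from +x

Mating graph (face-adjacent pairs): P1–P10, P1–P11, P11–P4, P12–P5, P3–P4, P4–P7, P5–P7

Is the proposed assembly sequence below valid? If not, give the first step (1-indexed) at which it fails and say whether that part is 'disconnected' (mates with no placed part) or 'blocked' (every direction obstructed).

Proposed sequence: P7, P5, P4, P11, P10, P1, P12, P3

1. P7@(0, 0, 0) [+x clear] — {P7}
2. P5@(0, -1, 0) [-y clear] — {P5, P7}
3. P4@(0, 1, 0) [-z clear] — {P4, P5, P7}
4. P11@(1, 1, 0) [+x clear] — {P11, P4, P5, P7}
5. P10@(2, 0, 0) — no placed neighbour ⇒ disconnected

Invalid at step 5 (disconnected)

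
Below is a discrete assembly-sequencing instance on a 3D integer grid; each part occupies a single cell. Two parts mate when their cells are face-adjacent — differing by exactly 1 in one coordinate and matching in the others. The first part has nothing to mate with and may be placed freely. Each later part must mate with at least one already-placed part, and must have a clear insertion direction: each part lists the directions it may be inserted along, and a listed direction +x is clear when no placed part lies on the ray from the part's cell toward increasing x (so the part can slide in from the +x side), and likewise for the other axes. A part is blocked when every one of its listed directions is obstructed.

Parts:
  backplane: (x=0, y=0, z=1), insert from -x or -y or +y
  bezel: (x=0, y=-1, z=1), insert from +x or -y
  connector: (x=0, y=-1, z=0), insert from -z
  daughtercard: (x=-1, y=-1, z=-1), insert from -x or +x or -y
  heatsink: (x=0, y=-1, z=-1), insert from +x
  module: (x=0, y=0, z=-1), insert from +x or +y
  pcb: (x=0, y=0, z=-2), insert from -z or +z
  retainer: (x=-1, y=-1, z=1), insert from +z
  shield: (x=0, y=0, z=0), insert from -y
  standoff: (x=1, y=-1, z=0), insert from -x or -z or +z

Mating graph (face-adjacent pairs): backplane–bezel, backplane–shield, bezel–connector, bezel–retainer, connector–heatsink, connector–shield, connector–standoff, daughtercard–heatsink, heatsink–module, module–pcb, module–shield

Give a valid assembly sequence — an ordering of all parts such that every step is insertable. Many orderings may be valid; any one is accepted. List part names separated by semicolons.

backplane; shield; connector; heatsink; daughtercard; module; bezel; retainer; standoff; pcb

1. backplane@(0, 0, 1) [-x clear] — {backplane}
2. shield@(0, 0, 0) [-y clear] — {backplane, shield}
3. connector@(0, -1, 0) [-z clear] — {backplane, connector, shield}
4. heatsink@(0, -1, -1) [+x clear] — {backplane, connector, heatsink, shield}
5. daughtercard@(-1, -1, -1) [-x clear] — {backplane, connector, daughtercard, heatsink, shield}
6. module@(0, 0, -1) [+x clear] — {backplane, connector, daughtercard, heatsink, module, shield}
7. bezel@(0, -1, 1) [+x clear] — {backplane, bezel, connector, daughtercard, heatsink, module, shield}
8. retainer@(-1, -1, 1) [+z clear] — {backplane, bezel, connector, daughtercard, heatsink, module, retainer, shield}
9. standoff@(1, -1, 0) [-z clear] — {backplane, bezel, connector, daughtercard, heatsink, module, retainer, shield, standoff}
10. pcb@(0, 0, -2) [-z clear] — {backplane, bezel, connector, daughtercard, heatsink, module, pcb, retainer, shield, standoff}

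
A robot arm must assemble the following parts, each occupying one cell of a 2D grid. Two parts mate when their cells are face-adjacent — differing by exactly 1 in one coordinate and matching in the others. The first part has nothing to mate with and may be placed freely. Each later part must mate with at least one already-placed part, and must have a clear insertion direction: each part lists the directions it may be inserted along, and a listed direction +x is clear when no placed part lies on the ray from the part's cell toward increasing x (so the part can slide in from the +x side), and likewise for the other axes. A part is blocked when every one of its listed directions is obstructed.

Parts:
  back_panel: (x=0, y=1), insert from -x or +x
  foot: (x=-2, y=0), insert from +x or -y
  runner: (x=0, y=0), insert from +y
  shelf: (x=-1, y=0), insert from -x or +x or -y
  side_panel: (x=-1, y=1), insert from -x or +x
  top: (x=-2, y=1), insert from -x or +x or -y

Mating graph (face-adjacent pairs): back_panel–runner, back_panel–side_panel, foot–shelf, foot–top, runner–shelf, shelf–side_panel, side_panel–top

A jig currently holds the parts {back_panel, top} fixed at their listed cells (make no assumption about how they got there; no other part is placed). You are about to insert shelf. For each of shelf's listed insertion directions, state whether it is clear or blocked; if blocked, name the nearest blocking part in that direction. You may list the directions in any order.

+x: clear; -x: clear; -y: clear

-x: ray from shelf(-1, 0) has no placed part ⇒ clear
+x: ray from shelf(-1, 0) has no placed part ⇒ clear
-y: ray from shelf(-1, 0) has no placed part ⇒ clear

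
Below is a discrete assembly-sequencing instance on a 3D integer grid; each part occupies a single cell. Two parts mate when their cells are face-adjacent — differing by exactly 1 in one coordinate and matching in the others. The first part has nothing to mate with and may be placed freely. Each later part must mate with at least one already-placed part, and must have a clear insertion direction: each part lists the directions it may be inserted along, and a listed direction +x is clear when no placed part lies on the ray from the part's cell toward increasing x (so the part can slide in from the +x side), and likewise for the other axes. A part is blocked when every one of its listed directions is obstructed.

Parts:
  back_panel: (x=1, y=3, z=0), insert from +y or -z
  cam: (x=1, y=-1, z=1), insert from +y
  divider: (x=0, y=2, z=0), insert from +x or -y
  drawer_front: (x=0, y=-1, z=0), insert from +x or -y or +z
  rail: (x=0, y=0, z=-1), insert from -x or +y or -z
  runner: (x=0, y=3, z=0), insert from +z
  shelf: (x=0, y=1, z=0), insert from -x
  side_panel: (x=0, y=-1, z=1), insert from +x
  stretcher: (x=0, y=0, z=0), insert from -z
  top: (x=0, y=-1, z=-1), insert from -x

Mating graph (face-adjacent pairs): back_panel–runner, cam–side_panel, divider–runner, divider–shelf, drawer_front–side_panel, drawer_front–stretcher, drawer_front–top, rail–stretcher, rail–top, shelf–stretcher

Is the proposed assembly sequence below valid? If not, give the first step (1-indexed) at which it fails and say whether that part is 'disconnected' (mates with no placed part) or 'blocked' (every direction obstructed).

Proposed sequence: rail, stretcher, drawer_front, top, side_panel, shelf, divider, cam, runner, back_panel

1. rail@(0, 0, -1) [-x clear] — {rail}
2. stretcher@(0, 0, 0) — -z all obstructed ⇒ blocked

Invalid at step 2 (blocked)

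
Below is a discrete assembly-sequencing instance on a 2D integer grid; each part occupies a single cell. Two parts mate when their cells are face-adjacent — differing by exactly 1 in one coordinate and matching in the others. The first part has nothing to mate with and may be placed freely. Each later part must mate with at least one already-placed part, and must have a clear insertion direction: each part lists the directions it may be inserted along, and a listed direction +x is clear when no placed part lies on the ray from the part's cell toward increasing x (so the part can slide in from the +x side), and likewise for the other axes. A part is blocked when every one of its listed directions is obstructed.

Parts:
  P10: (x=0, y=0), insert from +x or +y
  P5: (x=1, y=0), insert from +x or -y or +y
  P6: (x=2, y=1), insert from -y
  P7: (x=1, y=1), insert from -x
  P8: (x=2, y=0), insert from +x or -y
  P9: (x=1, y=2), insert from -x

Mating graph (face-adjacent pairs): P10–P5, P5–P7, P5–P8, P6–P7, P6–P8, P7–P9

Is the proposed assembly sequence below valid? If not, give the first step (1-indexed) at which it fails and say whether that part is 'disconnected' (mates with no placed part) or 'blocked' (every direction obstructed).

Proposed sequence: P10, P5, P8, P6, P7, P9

Invalid at step 4 (blocked)

1. P10@(0, 0) [+x clear] — {P10}
2. P5@(1, 0) [+x clear] — {P10, P5}
3. P8@(2, 0) [+x clear] — {P10, P5, P8}
4. P6@(2, 1) — -y all obstructed ⇒ blocked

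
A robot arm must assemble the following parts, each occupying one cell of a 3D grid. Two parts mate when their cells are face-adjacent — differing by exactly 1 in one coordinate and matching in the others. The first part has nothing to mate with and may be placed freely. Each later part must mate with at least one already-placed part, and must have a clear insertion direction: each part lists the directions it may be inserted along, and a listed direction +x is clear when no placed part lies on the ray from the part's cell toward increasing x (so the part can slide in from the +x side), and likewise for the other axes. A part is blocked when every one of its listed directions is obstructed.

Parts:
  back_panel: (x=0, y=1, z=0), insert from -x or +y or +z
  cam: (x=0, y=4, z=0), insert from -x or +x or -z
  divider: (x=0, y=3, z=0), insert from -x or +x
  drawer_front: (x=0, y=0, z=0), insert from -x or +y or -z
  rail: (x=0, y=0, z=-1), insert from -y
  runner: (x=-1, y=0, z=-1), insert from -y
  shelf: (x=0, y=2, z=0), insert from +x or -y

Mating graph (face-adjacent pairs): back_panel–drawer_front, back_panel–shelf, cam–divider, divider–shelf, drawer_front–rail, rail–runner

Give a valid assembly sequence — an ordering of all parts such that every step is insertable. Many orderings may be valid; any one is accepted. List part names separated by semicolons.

1. divider@(0, 3, 0) [-x clear] — {divider}
2. cam@(0, 4, 0) [-x clear] — {cam, divider}
3. shelf@(0, 2, 0) [+x clear] — {cam, divider, shelf}
4. back_panel@(0, 1, 0) [-x clear] — {back_panel, cam, divider, shelf}
5. drawer_front@(0, 0, 0) [-x clear] — {back_panel, cam, divider, drawer_front, shelf}
6. rail@(0, 0, -1) [-y clear] — {back_panel, cam, divider, drawer_front, rail, shelf}
7. runner@(-1, 0, -1) [-y clear] — {back_panel, cam, divider, drawer_front, rail, runner, shelf}

divider; cam; shelf; back_panel; drawer_front; rail; runner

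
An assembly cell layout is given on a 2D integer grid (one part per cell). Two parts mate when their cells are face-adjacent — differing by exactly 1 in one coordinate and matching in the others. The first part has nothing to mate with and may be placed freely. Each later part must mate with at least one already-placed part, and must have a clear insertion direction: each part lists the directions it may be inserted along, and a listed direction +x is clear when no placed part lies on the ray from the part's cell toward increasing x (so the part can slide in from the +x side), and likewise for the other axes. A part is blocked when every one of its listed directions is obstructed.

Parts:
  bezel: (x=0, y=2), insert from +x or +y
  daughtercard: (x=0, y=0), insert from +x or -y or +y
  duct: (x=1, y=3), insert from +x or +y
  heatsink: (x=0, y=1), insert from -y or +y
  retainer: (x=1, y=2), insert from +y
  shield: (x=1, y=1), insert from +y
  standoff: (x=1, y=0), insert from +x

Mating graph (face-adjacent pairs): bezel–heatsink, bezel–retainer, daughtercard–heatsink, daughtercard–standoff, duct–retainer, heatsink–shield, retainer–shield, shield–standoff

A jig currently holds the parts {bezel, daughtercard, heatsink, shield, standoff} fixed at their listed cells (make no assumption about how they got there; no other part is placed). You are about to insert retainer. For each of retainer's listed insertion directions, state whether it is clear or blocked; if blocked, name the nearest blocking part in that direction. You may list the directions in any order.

+y: ray from retainer(1, 2) has no placed part ⇒ clear

+y: clear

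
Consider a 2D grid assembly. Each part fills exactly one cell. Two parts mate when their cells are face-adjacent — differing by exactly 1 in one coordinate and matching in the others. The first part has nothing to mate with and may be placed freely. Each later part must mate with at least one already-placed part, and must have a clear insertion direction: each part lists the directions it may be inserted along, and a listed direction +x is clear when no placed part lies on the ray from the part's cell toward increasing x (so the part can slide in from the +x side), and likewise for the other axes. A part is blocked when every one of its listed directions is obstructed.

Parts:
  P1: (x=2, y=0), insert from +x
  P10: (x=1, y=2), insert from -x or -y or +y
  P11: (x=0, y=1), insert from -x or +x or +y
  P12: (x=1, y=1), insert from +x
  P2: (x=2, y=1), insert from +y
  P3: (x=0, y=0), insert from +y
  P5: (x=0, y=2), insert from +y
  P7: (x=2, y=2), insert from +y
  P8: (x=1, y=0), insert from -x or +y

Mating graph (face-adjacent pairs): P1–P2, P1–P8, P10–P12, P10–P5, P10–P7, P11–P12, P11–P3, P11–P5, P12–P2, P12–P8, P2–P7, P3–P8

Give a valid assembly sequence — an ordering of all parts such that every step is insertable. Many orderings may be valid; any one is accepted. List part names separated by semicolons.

1. P10@(1, 2) [-x clear] — {P10}
2. P12@(1, 1) [+x clear] — {P10, P12}
3. P2@(2, 1) [+y clear] — {P10, P12, P2}
4. P7@(2, 2) [+y clear] — {P10, P12, P2, P7}
5. P8@(1, 0) [-x clear] — {P10, P12, P2, P7, P8}
6. P3@(0, 0) [+y clear] — {P10, P12, P2, P3, P7, P8}
7. P5@(0, 2) [+y clear] — {P10, P12, P2, P3, P5, P7, P8}
8. P11@(0, 1) [-x clear] — {P10, P11, P12, P2, P3, P5, P7, P8}
9. P1@(2, 0) [+x clear] — {P1, P10, P11, P12, P2, P3, P5, P7, P8}

P10; P12; P2; P7; P8; P3; P5; P11; P1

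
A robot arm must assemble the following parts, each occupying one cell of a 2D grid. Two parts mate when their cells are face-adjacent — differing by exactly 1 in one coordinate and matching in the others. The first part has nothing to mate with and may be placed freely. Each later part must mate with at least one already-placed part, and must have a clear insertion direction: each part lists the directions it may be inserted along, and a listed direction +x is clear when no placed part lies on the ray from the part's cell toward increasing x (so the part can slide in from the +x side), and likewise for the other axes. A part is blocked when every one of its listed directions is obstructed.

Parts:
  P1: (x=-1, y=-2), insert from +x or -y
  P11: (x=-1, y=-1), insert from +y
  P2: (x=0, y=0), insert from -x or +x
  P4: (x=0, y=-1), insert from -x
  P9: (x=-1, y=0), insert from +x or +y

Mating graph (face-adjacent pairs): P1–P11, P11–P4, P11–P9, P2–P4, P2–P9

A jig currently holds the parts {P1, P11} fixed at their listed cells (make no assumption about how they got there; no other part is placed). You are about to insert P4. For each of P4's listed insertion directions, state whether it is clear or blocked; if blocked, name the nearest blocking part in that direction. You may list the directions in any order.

-x: blocked by P11

-x: nearest on ray is P11@(-1, -1) ⇒ blocked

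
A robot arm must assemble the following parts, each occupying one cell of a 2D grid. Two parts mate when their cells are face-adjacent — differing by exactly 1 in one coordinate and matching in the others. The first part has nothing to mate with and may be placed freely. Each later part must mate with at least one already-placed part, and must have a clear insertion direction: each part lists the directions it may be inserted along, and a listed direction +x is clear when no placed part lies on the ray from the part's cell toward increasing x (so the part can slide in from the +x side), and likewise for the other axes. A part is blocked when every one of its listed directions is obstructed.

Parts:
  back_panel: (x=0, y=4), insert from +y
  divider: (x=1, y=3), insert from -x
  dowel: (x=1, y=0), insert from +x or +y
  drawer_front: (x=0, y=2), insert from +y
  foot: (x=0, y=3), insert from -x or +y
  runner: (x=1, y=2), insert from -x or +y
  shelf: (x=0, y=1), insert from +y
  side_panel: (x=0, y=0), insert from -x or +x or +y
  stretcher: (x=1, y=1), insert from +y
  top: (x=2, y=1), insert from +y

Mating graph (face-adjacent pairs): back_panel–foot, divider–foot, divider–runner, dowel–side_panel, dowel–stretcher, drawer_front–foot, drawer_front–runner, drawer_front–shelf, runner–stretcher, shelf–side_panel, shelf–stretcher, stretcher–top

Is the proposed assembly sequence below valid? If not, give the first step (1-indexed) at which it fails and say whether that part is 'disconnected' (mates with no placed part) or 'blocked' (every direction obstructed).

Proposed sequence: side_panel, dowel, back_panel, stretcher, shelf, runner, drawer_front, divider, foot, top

Invalid at step 3 (disconnected)

1. side_panel@(0, 0) [-x clear] — {side_panel}
2. dowel@(1, 0) [+x clear] — {dowel, side_panel}
3. back_panel@(0, 4) — no placed neighbour ⇒ disconnected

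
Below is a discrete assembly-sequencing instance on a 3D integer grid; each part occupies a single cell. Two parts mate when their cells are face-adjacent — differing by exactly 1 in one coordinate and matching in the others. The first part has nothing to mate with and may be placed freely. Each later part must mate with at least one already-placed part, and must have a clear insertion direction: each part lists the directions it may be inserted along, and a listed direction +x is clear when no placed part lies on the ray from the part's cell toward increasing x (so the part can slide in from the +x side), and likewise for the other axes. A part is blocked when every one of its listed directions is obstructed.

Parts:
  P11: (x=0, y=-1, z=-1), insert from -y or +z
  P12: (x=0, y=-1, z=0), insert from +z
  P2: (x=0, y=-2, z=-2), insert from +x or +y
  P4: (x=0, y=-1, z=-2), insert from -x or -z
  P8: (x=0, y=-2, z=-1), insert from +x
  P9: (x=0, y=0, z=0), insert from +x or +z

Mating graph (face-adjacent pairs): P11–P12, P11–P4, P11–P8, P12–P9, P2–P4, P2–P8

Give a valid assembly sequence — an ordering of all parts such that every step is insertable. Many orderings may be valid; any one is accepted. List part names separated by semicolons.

1. P8@(0, -2, -1) [+x clear] — {P8}
2. P2@(0, -2, -2) [+x clear] — {P2, P8}
3. P4@(0, -1, -2) [-x clear] — {P2, P4, P8}
4. P11@(0, -1, -1) [+z clear] — {P11, P2, P4, P8}
5. P12@(0, -1, 0) [+z clear] — {P11, P12, P2, P4, P8}
6. P9@(0, 0, 0) [+x clear] — {P11, P12, P2, P4, P8, P9}

P8; P2; P4; P11; P12; P9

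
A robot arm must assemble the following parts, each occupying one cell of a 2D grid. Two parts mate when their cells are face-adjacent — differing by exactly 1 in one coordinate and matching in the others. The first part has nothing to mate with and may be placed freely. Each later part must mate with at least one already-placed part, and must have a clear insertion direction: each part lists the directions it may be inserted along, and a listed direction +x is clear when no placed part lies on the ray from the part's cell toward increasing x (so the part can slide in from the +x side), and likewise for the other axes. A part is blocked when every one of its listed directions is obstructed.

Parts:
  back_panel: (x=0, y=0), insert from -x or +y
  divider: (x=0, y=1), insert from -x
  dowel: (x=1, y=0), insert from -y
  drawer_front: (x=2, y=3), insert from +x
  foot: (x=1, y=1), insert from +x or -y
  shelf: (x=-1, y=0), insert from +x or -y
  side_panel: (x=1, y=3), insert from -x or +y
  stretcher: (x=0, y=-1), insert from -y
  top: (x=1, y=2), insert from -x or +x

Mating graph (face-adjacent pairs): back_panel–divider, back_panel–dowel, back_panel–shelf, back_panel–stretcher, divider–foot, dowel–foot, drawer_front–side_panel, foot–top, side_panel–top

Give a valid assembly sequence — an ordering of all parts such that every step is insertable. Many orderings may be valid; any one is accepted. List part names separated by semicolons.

1. dowel@(1, 0) [-y clear] — {dowel}
2. back_panel@(0, 0) [-x clear] — {back_panel, dowel}
3. stretcher@(0, -1) [-y clear] — {back_panel, dowel, stretcher}
4. shelf@(-1, 0) [-y clear] — {back_panel, dowel, shelf, stretcher}
5. foot@(1, 1) [+x clear] — {back_panel, dowel, foot, shelf, stretcher}
6. top@(1, 2) [-x clear] — {back_panel, dowel, foot, shelf, stretcher, top}
7. divider@(0, 1) [-x clear] — {back_panel, divider, dowel, foot, shelf, stretcher, top}
8. side_panel@(1, 3) [-x clear] — {back_panel, divider, dowel, foot, shelf, side_panel, stretcher, top}
9. drawer_front@(2, 3) [+x clear] — {back_panel, divider, dowel, drawer_front, foot, shelf, side_panel, stretcher, top}

dowel; back_panel; stretcher; shelf; foot; top; divider; side_panel; drawer_front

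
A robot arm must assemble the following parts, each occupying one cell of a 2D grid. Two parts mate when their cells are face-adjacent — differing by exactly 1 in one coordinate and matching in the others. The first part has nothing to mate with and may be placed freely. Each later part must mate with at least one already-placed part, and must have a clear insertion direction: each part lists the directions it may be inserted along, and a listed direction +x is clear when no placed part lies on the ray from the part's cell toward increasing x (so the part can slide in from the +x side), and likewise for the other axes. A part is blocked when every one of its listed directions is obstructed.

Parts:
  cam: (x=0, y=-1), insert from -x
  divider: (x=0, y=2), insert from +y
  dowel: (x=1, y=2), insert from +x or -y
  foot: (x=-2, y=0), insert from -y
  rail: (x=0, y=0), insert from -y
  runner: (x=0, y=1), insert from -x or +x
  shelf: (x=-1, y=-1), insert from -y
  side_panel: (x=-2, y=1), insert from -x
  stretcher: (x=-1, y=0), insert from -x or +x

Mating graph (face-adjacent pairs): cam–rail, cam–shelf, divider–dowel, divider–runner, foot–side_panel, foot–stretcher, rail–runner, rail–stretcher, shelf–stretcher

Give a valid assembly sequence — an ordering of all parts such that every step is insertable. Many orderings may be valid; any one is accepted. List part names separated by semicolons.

1. divider@(0, 2) [+y clear] — {divider}
2. runner@(0, 1) [-x clear] — {divider, runner}
3. dowel@(1, 2) [+x clear] — {divider, dowel, runner}
4. rail@(0, 0) [-y clear] — {divider, dowel, rail, runner}
5. cam@(0, -1) [-x clear] — {cam, divider, dowel, rail, runner}
6. shelf@(-1, -1) [-y clear] — {cam, divider, dowel, rail, runner, shelf}
7. stretcher@(-1, 0) [-x clear] — {cam, divider, dowel, rail, runner, shelf, stretcher}
8. foot@(-2, 0) [-y clear] — {cam, divider, dowel, foot, rail, runner, shelf, stretcher}
9. side_panel@(-2, 1) [-x clear] — {cam, divider, dowel, foot, rail, runner, shelf, side_panel, stretcher}

divider; runner; dowel; rail; cam; shelf; stretcher; foot; side_panel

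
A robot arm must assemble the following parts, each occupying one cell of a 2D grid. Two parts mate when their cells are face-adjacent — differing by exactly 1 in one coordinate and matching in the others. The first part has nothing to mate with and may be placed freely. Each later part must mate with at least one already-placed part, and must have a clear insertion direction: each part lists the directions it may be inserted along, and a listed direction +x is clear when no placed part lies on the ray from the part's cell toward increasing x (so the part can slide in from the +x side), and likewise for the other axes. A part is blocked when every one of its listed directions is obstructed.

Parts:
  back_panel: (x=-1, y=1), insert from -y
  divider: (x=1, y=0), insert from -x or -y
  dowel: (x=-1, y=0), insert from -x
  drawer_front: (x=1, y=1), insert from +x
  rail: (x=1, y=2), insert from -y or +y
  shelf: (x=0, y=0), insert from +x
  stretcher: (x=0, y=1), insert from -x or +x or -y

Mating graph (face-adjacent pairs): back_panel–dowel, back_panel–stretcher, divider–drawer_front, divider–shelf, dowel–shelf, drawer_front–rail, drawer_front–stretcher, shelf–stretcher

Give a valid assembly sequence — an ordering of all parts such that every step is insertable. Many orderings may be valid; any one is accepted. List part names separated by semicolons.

drawer_front; rail; stretcher; back_panel; dowel; shelf; divider

1. drawer_front@(1, 1) [+x clear] — {drawer_front}
2. rail@(1, 2) [+y clear] — {drawer_front, rail}
3. stretcher@(0, 1) [-x clear] — {drawer_front, rail, stretcher}
4. back_panel@(-1, 1) [-y clear] — {back_panel, drawer_front, rail, stretcher}
5. dowel@(-1, 0) [-x clear] — {back_panel, dowel, drawer_front, rail, stretcher}
6. shelf@(0, 0) [+x clear] — {back_panel, dowel, drawer_front, rail, shelf, stretcher}
7. divider@(1, 0) [-y clear] — {back_panel, divider, dowel, drawer_front, rail, shelf, stretcher}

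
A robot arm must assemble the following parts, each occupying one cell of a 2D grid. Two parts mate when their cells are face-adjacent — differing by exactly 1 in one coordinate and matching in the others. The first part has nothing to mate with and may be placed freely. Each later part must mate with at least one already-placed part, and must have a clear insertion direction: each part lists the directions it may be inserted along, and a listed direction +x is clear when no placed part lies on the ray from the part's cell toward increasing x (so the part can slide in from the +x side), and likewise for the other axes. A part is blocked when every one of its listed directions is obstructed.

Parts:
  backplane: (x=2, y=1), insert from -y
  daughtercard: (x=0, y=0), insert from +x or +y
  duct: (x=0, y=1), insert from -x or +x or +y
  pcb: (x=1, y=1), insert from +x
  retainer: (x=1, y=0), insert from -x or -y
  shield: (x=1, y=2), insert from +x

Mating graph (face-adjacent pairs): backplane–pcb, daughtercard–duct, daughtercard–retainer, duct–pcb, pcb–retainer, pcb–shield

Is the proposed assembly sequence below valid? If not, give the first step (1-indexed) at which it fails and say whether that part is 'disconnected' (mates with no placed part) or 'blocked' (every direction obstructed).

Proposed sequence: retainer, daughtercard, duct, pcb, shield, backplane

Valid

1. retainer@(1, 0) [-x clear] — {retainer}
2. daughtercard@(0, 0) [+y clear] — {daughtercard, retainer}
3. duct@(0, 1) [-x clear] — {daughtercard, duct, retainer}
4. pcb@(1, 1) [+x clear] — {daughtercard, duct, pcb, retainer}
5. shield@(1, 2) [+x clear] — {daughtercard, duct, pcb, retainer, shield}
6. backplane@(2, 1) [-y clear] — {backplane, daughtercard, duct, pcb, retainer, shield}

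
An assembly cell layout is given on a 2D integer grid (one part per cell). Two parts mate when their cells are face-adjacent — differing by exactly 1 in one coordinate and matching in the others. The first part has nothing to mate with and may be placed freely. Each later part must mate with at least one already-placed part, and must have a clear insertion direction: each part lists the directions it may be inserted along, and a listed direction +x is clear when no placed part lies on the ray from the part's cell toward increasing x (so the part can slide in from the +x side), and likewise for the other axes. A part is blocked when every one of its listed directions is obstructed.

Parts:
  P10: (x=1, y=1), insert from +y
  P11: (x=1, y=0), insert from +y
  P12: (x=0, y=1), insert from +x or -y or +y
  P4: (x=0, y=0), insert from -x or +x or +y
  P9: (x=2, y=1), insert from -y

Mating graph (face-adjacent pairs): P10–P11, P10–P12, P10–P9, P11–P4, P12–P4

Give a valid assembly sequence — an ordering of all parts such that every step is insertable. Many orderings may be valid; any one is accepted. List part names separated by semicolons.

1. P4@(0, 0) [-x clear] — {P4}
2. P12@(0, 1) [+x clear] — {P12, P4}
3. P11@(1, 0) [+y clear] — {P11, P12, P4}
4. P10@(1, 1) [+y clear] — {P10, P11, P12, P4}
5. P9@(2, 1) [-y clear] — {P10, P11, P12, P4, P9}

P4; P12; P11; P10; P9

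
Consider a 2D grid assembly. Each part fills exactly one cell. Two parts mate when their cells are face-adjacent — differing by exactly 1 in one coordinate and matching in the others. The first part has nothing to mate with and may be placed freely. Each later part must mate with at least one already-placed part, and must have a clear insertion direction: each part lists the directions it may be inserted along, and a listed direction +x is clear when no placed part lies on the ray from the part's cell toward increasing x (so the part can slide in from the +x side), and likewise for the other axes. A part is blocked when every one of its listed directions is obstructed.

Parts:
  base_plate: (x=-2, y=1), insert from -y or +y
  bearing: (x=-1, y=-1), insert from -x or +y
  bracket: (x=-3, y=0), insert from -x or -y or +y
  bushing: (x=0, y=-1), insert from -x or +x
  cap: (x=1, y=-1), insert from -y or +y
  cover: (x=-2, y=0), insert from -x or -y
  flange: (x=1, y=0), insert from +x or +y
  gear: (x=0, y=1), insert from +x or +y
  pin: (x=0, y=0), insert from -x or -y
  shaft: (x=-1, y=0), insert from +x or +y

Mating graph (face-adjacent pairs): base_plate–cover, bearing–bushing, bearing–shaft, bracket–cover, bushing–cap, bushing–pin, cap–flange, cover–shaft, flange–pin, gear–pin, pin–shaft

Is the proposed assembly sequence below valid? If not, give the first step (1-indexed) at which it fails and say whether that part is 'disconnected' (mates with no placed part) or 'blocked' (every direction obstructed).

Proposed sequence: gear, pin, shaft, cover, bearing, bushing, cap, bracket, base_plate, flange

Valid

1. gear@(0, 1) [+x clear] — {gear}
2. pin@(0, 0) [-x clear] — {gear, pin}
3. shaft@(-1, 0) [+y clear] — {gear, pin, shaft}
4. cover@(-2, 0) [-x clear] — {cover, gear, pin, shaft}
5. bearing@(-1, -1) [-x clear] — {bearing, cover, gear, pin, shaft}
6. bushing@(0, -1) [+x clear] — {bearing, bushing, cover, gear, pin, shaft}
7. cap@(1, -1) [-y clear] — {bearing, bushing, cap, cover, gear, pin, shaft}
8. bracket@(-3, 0) [-x clear] — {bearing, bracket, bushing, cap, cover, gear, pin, shaft}
9. base_plate@(-2, 1) [+y clear] — {base_plate, bearing, bracket, bushing, cap, cover, gear, pin, shaft}
10. flange@(1, 0) [+x clear] — {base_plate, bearing, bracket, bushing, cap, cover, flange, gear, pin, shaft}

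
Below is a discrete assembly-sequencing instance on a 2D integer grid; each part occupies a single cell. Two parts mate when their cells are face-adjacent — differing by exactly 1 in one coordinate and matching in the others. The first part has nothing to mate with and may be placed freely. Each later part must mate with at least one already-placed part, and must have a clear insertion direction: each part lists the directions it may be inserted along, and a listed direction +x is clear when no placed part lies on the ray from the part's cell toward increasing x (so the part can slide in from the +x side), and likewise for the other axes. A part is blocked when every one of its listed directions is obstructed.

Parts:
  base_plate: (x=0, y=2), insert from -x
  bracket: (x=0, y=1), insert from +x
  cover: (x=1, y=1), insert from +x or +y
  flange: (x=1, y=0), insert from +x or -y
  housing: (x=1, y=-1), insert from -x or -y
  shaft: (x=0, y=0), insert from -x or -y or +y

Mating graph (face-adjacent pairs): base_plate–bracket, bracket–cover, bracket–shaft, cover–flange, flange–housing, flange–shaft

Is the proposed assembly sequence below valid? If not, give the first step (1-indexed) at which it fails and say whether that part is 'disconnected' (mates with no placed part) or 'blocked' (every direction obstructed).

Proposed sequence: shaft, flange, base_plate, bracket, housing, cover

Invalid at step 3 (disconnected)

1. shaft@(0, 0) [-x clear] — {shaft}
2. flange@(1, 0) [+x clear] — {flange, shaft}
3. base_plate@(0, 2) — no placed neighbour ⇒ disconnected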